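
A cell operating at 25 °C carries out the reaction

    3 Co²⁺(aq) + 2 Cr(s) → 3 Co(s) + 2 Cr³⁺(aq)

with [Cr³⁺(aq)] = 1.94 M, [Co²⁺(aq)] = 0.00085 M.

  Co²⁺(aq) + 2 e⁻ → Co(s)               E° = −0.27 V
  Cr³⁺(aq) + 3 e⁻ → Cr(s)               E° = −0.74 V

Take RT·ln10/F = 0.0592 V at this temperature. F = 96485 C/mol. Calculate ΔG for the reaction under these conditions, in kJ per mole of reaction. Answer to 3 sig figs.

E°cell = −0.27 − (−0.74) = +0.47 V; the balanced reaction transfers n = 6 electrons.
The reaction quotient is [Cr³⁺(aq)]^2 / [Co²⁺(aq)]^3 = 6.13×10^9; by Nernst, E = +0.47 − (0.0592/6)(9.787) = +0.3734 V.
ΔG = −nFE = −(6)(96485)(+0.3734) J/mol = −216 kJ/mol.

−216 kJ/mol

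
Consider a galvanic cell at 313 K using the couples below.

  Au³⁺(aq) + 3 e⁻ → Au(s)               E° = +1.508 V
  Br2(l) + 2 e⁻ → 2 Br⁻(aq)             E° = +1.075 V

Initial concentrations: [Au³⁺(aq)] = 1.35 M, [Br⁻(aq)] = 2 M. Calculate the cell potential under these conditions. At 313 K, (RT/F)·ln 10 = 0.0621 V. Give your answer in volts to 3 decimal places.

+0.454 V

Au³⁺/Au is reduced (cathode, E° = +1.508 V) and Br₂/Br⁻ is oxidized (anode).
The standard potential is +1.508 − (+1.075) = +0.433 V and the balanced reaction transfers n = 6 electrons.
Balancing gives 2 Au³⁺(aq) + 6 Br⁻(aq) → 2 Au(s) + 3 Br2(l); hence Q = 1 / ([Au³⁺(aq)]^2·[Br⁻(aq)]^6) = 0.00857 (log Q = −2.067).
By the Nernst equation, E = +0.433 − (0.0621/6)·(−2.067) = +0.454 V.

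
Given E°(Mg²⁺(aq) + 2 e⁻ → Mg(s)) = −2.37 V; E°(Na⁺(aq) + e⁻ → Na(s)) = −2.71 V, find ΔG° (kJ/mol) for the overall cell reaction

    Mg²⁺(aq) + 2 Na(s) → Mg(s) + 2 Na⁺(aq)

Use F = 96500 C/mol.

−65.6 kJ/mol

In the reaction as written Mg²⁺(aq) is reduced, so the Mg²⁺/Mg couple is the cathode and Na⁺/Na is the anode.
E°cell = −2.37 − (−2.71) = +0.34 V; balancing electrons gives n = 2.
ΔG° = −nFE°cell = −(2)(96500)(+0.34) J/mol = −65.6 kJ/mol.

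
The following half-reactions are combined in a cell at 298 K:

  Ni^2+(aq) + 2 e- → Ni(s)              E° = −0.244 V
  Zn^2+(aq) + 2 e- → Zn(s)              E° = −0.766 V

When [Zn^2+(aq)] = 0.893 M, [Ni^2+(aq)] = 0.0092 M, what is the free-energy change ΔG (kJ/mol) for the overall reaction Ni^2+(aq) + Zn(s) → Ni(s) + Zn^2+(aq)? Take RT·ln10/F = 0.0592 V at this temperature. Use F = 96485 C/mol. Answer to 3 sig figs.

With Ni²⁺/Ni reduced at the cathode, E°cell = −0.244 − (−0.766) = +0.522 V and n = 2.
Here Q = [Zn^2+(aq)] / [Ni^2+(aq)] = 97.1 (log Q = 1.987), giving E = +0.522 − (0.0592/2)·(1.987) = +0.4632 V.
Finally ΔG = −nFE = −(2)(96485 C/mol)(+0.4632 V) = −89.4 kJ/mol.

−89.4 kJ/mol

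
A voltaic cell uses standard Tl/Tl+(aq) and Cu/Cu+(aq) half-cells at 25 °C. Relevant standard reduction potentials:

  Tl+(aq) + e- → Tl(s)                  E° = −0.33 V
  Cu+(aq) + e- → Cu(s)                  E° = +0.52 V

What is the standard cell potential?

+0.85 V

Of the two couples in this cell, the one with the more positive reduction potential is reduced at the cathode: here that is Cu⁺/Cu (+0.52 V); Tl⁺/Tl (−0.33 V) is the anode.
E°cell = E°(cathode) − E°(anode) = +0.52 − (−0.33) = +0.85 V.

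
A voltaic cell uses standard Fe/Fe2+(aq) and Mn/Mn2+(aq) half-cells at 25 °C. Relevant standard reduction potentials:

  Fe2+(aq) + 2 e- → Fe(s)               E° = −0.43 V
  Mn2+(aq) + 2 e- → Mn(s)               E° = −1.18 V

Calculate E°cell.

+0.75 V

The Fe²⁺/Fe couple has the higher E°, so Fe ion is reduced (cathode) and Mn is oxidized (anode).
E°cell = E°(cathode) − E°(anode) = −0.43 − (−1.18) = +0.75 V.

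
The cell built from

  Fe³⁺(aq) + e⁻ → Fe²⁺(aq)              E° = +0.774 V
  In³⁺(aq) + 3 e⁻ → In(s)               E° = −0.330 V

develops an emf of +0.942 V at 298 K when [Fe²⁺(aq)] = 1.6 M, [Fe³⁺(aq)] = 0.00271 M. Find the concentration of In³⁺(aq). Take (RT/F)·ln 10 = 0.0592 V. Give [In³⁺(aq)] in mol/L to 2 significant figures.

Fe³⁺/Fe²⁺ is the cathode (higher E°); E°cell = +0.774 − (−0.330) = +1.104 V with n = 3.
From the Nernst equation, log Q = n(E° − E)/0.0592 = 3·(+1.104 − (+0.942))/0.0592 = 8.209.
Balancing electrons gives 3 Fe³⁺(aq) + In(s) → 3 Fe²⁺(aq) + In³⁺(aq); thus Q = ([Fe²⁺(aq)]^3·[In³⁺(aq)]) / [Fe³⁺(aq)]^3.
Isolating [In³⁺(aq)] in Q = 10^{8.209} yields log [In³⁺(aq)] = −0.104, i.e. 0.79 M.

0.79 M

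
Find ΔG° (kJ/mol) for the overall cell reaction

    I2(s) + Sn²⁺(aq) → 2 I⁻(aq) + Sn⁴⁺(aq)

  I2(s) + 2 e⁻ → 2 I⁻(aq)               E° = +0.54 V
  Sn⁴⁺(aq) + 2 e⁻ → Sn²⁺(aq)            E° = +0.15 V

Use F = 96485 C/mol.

−75.3 kJ/mol

In the reaction as written I2(s) is reduced, so the I₂/I⁻ couple is the cathode and Sn⁴⁺/Sn²⁺ is the anode.
E°cell = +0.54 − (+0.15) = +0.39 V; balancing electrons gives n = 2.
ΔG° = −nFE°cell = −(2)(96485)(+0.39) J/mol = −75.3 kJ/mol.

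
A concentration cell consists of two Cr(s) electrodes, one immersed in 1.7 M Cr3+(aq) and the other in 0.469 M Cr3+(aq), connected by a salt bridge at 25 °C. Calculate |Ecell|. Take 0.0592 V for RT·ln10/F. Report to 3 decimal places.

0.011 V

For a concentration cell E°cell = 0, since both electrodes use the same couple.
The compartment with the higher Cr3+(aq) concentration (1.7 M) acts as the cathode; ions are reduced there and produced at the dilute (0.469 M) anode.
With n = 3, Ecell = −(0.0592/3)·log([dilute]/[conc]) = −(0.0592/3)·log(0.469/1.7) = +0.011 V.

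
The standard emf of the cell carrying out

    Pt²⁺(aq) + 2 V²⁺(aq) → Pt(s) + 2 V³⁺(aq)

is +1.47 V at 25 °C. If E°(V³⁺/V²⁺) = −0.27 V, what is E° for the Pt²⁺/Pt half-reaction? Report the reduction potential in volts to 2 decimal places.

+1.20 V

In the reaction as written the Pt²⁺/Pt couple is reduced (cathode) and V³⁺/V²⁺ is oxidized (anode), so E°cell = E°(Pt²⁺/Pt) − E°(V³⁺/V²⁺).
E°(Pt²⁺/Pt) = E°cell + E°(anode) = +1.47 + (−0.27) = +1.20 V.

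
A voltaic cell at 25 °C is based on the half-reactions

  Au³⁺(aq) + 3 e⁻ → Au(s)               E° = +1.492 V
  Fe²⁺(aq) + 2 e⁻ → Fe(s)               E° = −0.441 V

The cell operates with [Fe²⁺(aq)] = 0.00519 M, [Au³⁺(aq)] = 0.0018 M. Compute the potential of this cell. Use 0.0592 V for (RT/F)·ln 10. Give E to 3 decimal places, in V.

+1.946 V

Au³⁺/Au is reduced (cathode, E° = +1.492 V) and Fe²⁺/Fe is oxidized (anode).
E°cell = +1.492 − (−0.441) = +1.933 V, with n = 6 electrons transferred.
Balancing gives 2 Au³⁺(aq) + 3 Fe(s) → 2 Au(s) + 3 Fe²⁺(aq); hence Q = [Fe²⁺(aq)]^3 / [Au³⁺(aq)]^2 = 0.0431 (log Q = −1.365).
Applying E = E° − (RT ln10/nF)·log Q gives +1.933 − (0.0592/6)(−1.365) = +1.946 V.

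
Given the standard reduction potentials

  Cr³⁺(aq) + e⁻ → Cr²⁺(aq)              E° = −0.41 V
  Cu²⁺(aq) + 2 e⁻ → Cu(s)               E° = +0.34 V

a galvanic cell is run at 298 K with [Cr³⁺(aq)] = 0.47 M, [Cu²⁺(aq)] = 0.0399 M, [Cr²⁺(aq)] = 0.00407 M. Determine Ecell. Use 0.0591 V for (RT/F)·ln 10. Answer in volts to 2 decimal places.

+0.59 V

The Cu²⁺/Cu couple has the more positive E°, so it is the cathode; Cr³⁺/Cr²⁺ is the anode.
E°cell = +0.34 − (−0.41) = +0.75 V, with n = 2 electrons transferred.
Balancing gives Cu²⁺(aq) + 2 Cr²⁺(aq) → Cu(s) + 2 Cr³⁺(aq); hence Q = [Cr³⁺(aq)]^2 / ([Cu²⁺(aq)]·[Cr²⁺(aq)]^2) = 3.34×10^5 (log Q = 5.524).
E = E° − (0.0591/n)·log Q = +0.75 − (0.0591/2)(5.524) = +0.59 V.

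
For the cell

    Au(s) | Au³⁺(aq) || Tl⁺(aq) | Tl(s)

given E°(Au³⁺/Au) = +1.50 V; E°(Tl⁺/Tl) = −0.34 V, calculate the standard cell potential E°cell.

−1.84 V

By convention the left-hand electrode in cell notation is the anode (oxidation) and the right-hand electrode is the cathode (reduction).
E°cell = E°(right) − E°(left) = −0.34 − (+1.50) = −1.84 V.
The negative sign shows that, as written, the cell would require an external voltage to drive the reaction.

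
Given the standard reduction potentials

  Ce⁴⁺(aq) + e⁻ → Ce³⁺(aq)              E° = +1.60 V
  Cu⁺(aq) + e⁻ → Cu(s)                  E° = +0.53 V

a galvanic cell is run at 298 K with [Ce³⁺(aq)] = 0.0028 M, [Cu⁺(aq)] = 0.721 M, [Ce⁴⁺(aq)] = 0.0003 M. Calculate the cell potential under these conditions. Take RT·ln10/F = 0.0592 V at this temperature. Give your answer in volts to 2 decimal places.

Since E°(Ce⁴⁺/Ce³⁺) > E°(Cu⁺/Cu), Ce⁴⁺/Ce³⁺ serves as the cathode.
E°cell = E°cat − E°an = +1.60 − (+0.53) = +1.07 V; n = 1.
The balanced reaction is Ce⁴⁺(aq) + Cu(s) → Ce³⁺(aq) + Cu⁺(aq), so Q = ([Ce³⁺(aq)]·[Cu⁺(aq)]) / [Ce⁴⁺(aq)] = 6.73 and log Q = 0.828.
Applying E = E° − (RT ln10/nF)·log Q gives +1.07 − (0.0592/1)(0.828) = +1.02 V.

+1.02 V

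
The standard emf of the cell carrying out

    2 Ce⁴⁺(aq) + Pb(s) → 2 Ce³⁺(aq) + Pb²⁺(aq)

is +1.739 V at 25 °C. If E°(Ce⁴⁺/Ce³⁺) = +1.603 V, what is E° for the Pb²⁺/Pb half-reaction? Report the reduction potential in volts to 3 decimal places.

−0.136 V

In the reaction as written the Ce⁴⁺/Ce³⁺ couple is reduced (cathode) and Pb²⁺/Pb is oxidized (anode), so E°cell = E°(Ce⁴⁺/Ce³⁺) − E°(Pb²⁺/Pb).
E°(Pb²⁺/Pb) = E°(cathode) − E°cell = +1.603 − (+1.739) = −0.136 V.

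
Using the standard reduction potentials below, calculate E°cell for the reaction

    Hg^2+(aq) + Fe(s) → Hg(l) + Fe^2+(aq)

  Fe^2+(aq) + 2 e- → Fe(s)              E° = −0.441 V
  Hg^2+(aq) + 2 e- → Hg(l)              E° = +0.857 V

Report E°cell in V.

+1.298 V

Hg^2+(aq) gains electrons, so the Hg²⁺/Hg couple is the cathode; the Fe²⁺/Fe couple is the anode.
E°cell = E°(cathode) − E°(anode) = +0.857 − (−0.441) = +1.298 V.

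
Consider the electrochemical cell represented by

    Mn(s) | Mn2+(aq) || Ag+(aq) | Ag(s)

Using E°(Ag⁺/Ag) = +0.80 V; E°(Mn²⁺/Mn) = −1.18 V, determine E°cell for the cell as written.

By convention the left-hand electrode in cell notation is the anode (oxidation) and the right-hand electrode is the cathode (reduction).
E°cell = E°(right) − E°(left) = +0.80 − (−1.18) = +1.98 V.

+1.98 V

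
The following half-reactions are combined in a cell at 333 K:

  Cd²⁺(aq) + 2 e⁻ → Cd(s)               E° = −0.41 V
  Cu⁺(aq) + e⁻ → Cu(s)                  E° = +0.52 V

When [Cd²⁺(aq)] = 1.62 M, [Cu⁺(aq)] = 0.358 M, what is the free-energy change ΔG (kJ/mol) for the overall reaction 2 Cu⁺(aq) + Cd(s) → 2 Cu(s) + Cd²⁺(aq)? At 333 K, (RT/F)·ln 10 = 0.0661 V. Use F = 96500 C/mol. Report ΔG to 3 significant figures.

The standard cell potential is +0.52 − (−0.41) = +0.93 V, with n = 2 electrons in the balanced equation.
Here Q = [Cd²⁺(aq)] / [Cu⁺(aq)]^2 = 12.6 (log Q = 1.102), giving E = +0.93 − (0.0661/2)·(1.102) = +0.8936 V.
Finally ΔG = −nFE = −(2)(96500 C/mol)(+0.8936 V) = −172 kJ/mol.

−172 kJ/mol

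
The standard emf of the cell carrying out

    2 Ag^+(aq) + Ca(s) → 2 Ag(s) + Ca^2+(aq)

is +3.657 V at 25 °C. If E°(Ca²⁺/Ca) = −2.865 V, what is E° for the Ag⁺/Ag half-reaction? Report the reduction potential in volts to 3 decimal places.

+0.792 V

In the reaction as written the Ag⁺/Ag couple is reduced (cathode) and Ca²⁺/Ca is oxidized (anode), so E°cell = E°(Ag⁺/Ag) − E°(Ca²⁺/Ca).
E°(Ag⁺/Ag) = E°cell + E°(anode) = +3.657 + (−2.865) = +0.792 V.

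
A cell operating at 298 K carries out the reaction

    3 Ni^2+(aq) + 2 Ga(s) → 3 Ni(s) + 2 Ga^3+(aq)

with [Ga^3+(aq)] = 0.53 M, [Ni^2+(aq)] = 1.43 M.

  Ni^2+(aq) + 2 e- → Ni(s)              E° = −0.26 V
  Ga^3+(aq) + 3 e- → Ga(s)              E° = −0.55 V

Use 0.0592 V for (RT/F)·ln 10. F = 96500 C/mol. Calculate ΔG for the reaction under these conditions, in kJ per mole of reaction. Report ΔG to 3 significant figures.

−174 kJ/mol

E°cell = −0.26 − (−0.55) = +0.29 V; the balanced reaction transfers n = 6 electrons.
Here Q = [Ga^3+(aq)]^2 / [Ni^2+(aq)]^3 = 0.0961 (log Q = −1.017), giving E = +0.29 − (0.0592/6)·(−1.017) = +0.3000 V.
Then ΔG = −nFE = −6 × 96500 × +0.3000 J/mol = −174 kJ/mol.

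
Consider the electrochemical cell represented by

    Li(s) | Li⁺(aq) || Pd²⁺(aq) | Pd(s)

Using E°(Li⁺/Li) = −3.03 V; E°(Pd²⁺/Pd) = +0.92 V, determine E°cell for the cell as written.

By convention the left-hand electrode in cell notation is the anode (oxidation) and the right-hand electrode is the cathode (reduction).
E°cell = E°(right) − E°(left) = +0.92 − (−3.03) = +3.95 V.

+3.95 V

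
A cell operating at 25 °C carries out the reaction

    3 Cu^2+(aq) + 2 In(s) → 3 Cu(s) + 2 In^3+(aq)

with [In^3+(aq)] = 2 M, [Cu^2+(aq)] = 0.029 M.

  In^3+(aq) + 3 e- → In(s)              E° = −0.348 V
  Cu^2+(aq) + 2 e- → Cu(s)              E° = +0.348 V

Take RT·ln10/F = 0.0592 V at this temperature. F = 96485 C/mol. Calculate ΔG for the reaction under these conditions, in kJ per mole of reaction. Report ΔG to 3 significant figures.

E°cell = +0.348 − (−0.348) = +0.696 V; the balanced reaction transfers n = 6 electrons.
Q = [In^3+(aq)]^2 / [Cu^2+(aq)]^3 = 1.64×10^5, so log Q = 5.215 and E = +0.696 − (0.0592/6)(5.215) = +0.6445 V.
Then ΔG = −nFE = −6 × 96485 × +0.6445 J/mol = −373 kJ/mol.

−373 kJ/mol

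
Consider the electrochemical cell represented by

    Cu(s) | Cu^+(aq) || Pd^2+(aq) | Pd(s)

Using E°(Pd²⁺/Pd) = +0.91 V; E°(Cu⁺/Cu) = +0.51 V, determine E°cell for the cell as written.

By convention the left-hand electrode in cell notation is the anode (oxidation) and the right-hand electrode is the cathode (reduction).
E°cell = E°(right) − E°(left) = +0.91 − (+0.51) = +0.40 V.

+0.40 V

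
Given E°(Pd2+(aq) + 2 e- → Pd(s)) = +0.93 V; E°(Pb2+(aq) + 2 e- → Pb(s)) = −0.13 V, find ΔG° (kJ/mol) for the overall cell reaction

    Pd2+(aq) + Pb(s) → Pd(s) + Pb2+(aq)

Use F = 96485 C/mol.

In the reaction as written Pd2+(aq) is reduced, so the Pd²⁺/Pd couple is the cathode and Pb²⁺/Pb is the anode.
E°cell = +0.93 − (−0.13) = +1.06 V; balancing electrons gives n = 2.
ΔG° = −nFE°cell = −(2)(96485)(+1.06) J/mol = −205 kJ/mol.

−205 kJ/mol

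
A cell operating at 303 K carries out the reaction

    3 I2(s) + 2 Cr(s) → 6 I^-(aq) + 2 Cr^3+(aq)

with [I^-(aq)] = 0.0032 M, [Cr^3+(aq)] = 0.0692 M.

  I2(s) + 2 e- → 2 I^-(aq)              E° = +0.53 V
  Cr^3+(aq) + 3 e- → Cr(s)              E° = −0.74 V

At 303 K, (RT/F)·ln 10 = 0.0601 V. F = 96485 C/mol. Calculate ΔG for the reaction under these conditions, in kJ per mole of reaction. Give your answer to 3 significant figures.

E°cell = +0.53 − (−0.74) = +1.27 V; the balanced reaction transfers n = 6 electrons.
Q = [I^-(aq)]^6·[Cr^3+(aq)]^2 = 5.14×10^−18, so log Q = −17.289 and E = +1.27 − (0.0601/6)(−17.289) = +1.4432 V.
Finally ΔG = −nFE = −(6)(96485 C/mol)(+1.4432 V) = −835 kJ/mol.

−835 kJ/mol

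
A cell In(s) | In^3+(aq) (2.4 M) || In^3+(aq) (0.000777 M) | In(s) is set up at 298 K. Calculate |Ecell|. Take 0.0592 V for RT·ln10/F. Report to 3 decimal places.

0.069 V

For a concentration cell E°cell = 0, since both electrodes use the same couple.
The compartment with the higher In^3+(aq) concentration (2.4 M) acts as the cathode; ions are reduced there and produced at the dilute (0.000777 M) anode.
With n = 3, Ecell = −(0.0592/3)·log([dilute]/[conc]) = −(0.0592/3)·log(0.000777/2.4) = +0.069 V.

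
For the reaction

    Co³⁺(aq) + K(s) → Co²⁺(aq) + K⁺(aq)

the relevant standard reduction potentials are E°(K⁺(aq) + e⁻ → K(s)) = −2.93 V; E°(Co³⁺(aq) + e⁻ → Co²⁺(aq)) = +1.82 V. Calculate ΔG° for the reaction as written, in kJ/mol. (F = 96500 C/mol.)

−458 kJ/mol

In the reaction as written Co³⁺(aq) is reduced, so the Co³⁺/Co²⁺ couple is the cathode and K⁺/K is the anode.
E°cell = +1.82 − (−2.93) = +4.75 V; balancing electrons gives n = 1.
ΔG° = −nFE°cell = −(1)(96500)(+4.75) J/mol = −458 kJ/mol.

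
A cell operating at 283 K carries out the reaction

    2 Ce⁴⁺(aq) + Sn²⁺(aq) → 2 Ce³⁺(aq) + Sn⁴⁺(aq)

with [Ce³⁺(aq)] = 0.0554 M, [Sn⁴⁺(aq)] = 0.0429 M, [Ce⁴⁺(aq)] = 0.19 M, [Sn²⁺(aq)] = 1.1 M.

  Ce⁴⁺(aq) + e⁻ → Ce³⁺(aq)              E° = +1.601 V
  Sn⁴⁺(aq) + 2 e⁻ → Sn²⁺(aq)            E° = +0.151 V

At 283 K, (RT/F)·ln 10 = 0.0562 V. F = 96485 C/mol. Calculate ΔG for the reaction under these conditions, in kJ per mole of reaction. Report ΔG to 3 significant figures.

With Ce⁴⁺/Ce³⁺ reduced at the cathode, E°cell = +1.601 − (+0.151) = +1.450 V and n = 2.
Here Q = ([Ce³⁺(aq)]^2·[Sn⁴⁺(aq)]) / ([Ce⁴⁺(aq)]^2·[Sn²⁺(aq)]) = 0.00332 (log Q = −2.479), giving E = +1.450 − (0.0562/2)·(−2.479) = +1.5197 V.
ΔG = −nFE = −(2)(96485)(+1.5197) J/mol = −293 kJ/mol.

−293 kJ/mol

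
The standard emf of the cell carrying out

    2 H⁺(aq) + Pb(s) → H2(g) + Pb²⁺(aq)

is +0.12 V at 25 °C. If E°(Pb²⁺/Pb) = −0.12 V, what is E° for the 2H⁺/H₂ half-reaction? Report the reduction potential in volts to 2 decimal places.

In the reaction as written the 2H⁺/H₂ couple is reduced (cathode) and Pb²⁺/Pb is oxidized (anode), so E°cell = E°(2H⁺/H₂) − E°(Pb²⁺/Pb).
E°(2H⁺/H₂) = E°cell + E°(anode) = +0.12 + (−0.12) = +0.00 V.

+0.00 V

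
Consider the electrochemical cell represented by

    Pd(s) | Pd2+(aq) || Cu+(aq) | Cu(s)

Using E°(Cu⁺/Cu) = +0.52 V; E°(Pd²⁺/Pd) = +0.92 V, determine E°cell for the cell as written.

By convention the left-hand electrode in cell notation is the anode (oxidation) and the right-hand electrode is the cathode (reduction).
E°cell = E°(right) − E°(left) = +0.52 − (+0.92) = −0.40 V.
The negative sign shows that, as written, the cell would require an external voltage to drive the reaction.

−0.40 V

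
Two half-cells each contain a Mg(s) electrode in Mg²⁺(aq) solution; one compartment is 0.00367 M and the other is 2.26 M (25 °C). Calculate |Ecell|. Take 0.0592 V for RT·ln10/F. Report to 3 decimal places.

0.083 V

For a concentration cell E°cell = 0, since both electrodes use the same couple.
The compartment with the higher Mg²⁺(aq) concentration (2.26 M) acts as the cathode; ions are reduced there and produced at the dilute (0.00367 M) anode.
With n = 2, Ecell = −(0.0592/2)·log([dilute]/[conc]) = −(0.0592/2)·log(0.00367/2.26) = +0.083 V.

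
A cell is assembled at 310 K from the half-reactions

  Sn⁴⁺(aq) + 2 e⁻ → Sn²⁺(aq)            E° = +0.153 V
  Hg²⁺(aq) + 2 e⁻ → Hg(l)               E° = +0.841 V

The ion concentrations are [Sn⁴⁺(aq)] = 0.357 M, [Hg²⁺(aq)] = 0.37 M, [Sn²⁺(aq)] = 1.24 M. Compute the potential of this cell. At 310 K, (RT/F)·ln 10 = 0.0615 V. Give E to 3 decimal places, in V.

+0.691 V

The Hg²⁺/Hg couple has the more positive E°, so it is the cathode; Sn⁴⁺/Sn²⁺ is the anode.
E°cell = +0.841 − (+0.153) = +0.688 V, with n = 2 electrons transferred.
For the overall reaction Hg²⁺(aq) + Sn²⁺(aq) → Hg(l) + Sn⁴⁺(aq), Q = [Sn⁴⁺(aq)] / ([Hg²⁺(aq)]·[Sn²⁺(aq)]) = 0.778, giving log Q = −0.109.
By the Nernst equation, E = +0.688 − (0.0615/2)·(−0.109) = +0.691 V.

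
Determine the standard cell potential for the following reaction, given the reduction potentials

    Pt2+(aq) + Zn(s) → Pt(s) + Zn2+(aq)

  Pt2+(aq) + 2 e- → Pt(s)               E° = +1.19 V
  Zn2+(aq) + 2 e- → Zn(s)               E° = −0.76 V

Pt2+(aq) gains electrons, so the Pt²⁺/Pt couple is the cathode; the Zn²⁺/Zn couple is the anode.
E°cell = E°(cathode) − E°(anode) = +1.19 − (−0.76) = +1.95 V.
The positive value indicates the reaction is spontaneous as written.

+1.95 V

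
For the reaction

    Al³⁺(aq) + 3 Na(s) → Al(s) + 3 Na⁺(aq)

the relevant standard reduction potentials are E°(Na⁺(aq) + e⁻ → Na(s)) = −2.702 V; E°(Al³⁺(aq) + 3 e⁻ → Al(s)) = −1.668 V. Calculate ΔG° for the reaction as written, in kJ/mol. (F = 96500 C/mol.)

In the reaction as written Al³⁺(aq) is reduced, so the Al³⁺/Al couple is the cathode and Na⁺/Na is the anode.
E°cell = −1.668 − (−2.702) = +1.034 V; balancing electrons gives n = 3.
ΔG° = −nFE°cell = −(3)(96500)(+1.034) J/mol = −299 kJ/mol.

−299 kJ/mol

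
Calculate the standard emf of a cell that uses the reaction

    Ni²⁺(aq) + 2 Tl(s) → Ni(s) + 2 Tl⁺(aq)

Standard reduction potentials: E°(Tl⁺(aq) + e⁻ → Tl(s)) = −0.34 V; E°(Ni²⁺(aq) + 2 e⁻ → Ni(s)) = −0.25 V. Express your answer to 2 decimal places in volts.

+0.09 V

In the reaction as written, Ni²⁺(aq) is reduced (cathode) and Tl⁺(aq) is produced by oxidation at the anode.
E°cell = E°(cathode) − E°(anode) = −0.25 − (−0.34) = +0.09 V.
The positive value indicates the reaction is spontaneous as written.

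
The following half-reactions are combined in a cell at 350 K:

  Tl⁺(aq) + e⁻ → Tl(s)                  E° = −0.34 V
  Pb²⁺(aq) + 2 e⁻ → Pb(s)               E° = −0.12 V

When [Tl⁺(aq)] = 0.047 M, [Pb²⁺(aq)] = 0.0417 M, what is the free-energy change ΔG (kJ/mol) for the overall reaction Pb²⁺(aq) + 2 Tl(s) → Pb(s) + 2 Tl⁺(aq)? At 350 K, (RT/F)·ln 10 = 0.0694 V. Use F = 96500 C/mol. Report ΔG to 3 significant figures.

With Pb²⁺/Pb reduced at the cathode, E°cell = −0.12 − (−0.34) = +0.22 V and n = 2.
Here Q = [Tl⁺(aq)]^2 / [Pb²⁺(aq)] = 0.053 (log Q = −1.276), giving E = +0.22 − (0.0694/2)·(−1.276) = +0.2643 V.
Finally ΔG = −nFE = −(2)(96500 C/mol)(+0.2643 V) = −51.0 kJ/mol.

−51.0 kJ/mol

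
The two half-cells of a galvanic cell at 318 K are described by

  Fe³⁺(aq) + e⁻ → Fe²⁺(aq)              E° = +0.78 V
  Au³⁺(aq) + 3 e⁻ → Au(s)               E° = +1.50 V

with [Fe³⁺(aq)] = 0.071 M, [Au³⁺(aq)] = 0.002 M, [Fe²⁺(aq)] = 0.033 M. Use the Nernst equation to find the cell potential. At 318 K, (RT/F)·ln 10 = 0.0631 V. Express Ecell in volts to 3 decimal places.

Au³⁺/Au is reduced (cathode, E° = +1.50 V) and Fe³⁺/Fe²⁺ is oxidized (anode).
E°cell = E°cat − E°an = +1.50 − (+0.78) = +0.72 V; n = 3.
The balanced reaction is Au³⁺(aq) + 3 Fe²⁺(aq) → Au(s) + 3 Fe³⁺(aq), so Q = [Fe³⁺(aq)]^3 / ([Au³⁺(aq)]·[Fe²⁺(aq)]^3) = 4.98×10^3 and log Q = 3.697.
E = E° − (0.0631/n)·log Q = +0.72 − (0.0631/3)(3.697) = +0.642 V.

+0.642 V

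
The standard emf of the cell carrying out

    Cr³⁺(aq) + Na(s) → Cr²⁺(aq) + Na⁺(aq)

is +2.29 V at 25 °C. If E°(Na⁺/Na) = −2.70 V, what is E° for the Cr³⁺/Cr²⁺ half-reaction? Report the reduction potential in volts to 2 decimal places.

−0.41 V

In the reaction as written the Cr³⁺/Cr²⁺ couple is reduced (cathode) and Na⁺/Na is oxidized (anode), so E°cell = E°(Cr³⁺/Cr²⁺) − E°(Na⁺/Na).
E°(Cr³⁺/Cr²⁺) = E°cell + E°(anode) = +2.29 + (−2.70) = −0.41 V.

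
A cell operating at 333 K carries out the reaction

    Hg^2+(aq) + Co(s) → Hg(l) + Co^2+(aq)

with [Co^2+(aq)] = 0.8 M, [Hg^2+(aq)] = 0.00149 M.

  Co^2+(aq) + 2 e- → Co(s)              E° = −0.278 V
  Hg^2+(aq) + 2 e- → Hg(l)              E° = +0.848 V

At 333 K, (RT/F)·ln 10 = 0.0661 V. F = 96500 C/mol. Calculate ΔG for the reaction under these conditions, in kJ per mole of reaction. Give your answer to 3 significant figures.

E°cell = +0.848 − (−0.278) = +1.126 V; the balanced reaction transfers n = 2 electrons.
Q = [Co^2+(aq)] / [Hg^2+(aq)] = 537, so log Q = 2.730 and E = +1.126 − (0.0661/2)(2.730) = +1.0358 V.
Finally ΔG = −nFE = −(2)(96500 C/mol)(+1.0358 V) = −200 kJ/mol.

−200 kJ/mol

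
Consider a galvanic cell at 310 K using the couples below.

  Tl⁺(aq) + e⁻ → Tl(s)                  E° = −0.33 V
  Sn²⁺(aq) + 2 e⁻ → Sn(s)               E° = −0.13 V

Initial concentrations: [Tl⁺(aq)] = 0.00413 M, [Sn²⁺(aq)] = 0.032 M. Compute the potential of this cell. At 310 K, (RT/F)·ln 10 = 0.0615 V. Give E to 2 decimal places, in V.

Since E°(Sn²⁺/Sn) > E°(Tl⁺/Tl), Sn²⁺/Sn serves as the cathode.
E°cell = −0.13 − (−0.33) = +0.20 V, with n = 2 electrons transferred.
Balancing gives Sn²⁺(aq) + 2 Tl(s) → Sn(s) + 2 Tl⁺(aq); hence Q = [Tl⁺(aq)]^2 / [Sn²⁺(aq)] = 0.000533 (log Q = −3.273).
Applying E = E° − (RT ln10/nF)·log Q gives +0.20 − (0.0615/2)(−3.273) = +0.30 V.

+0.30 V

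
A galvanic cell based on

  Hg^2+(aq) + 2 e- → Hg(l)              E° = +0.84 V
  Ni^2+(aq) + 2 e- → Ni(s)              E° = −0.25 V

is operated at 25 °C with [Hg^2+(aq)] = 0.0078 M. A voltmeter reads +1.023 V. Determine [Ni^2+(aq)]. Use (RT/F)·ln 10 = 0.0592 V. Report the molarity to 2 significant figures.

The Hg²⁺/Hg couple has the larger reduction potential, so it is the cathode: E°cell = +0.84 − (−0.25) = +1.09 V and n = 2.
From the Nernst equation, log Q = n(E° − E)/0.0592 = 2·(+1.09 − (+1.023))/0.0592 = 2.264.
Balancing electrons gives Hg^2+(aq) + Ni(s) → Hg(l) + Ni^2+(aq); thus Q = [Ni^2+(aq)] / [Hg^2+(aq)].
Substituting the known concentrations and solving, log [Ni^2+(aq)] = 0.156 and [Ni^2+(aq)] = 1.4 M.

1.4 M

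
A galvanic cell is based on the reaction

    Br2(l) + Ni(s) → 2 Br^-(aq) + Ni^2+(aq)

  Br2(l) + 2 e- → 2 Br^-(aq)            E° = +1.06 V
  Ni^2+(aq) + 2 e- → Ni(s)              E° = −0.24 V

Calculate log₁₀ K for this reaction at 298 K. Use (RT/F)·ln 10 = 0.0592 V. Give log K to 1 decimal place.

The Br₂/Br⁻ couple is reduced (cathode); E°cell = +1.06 − (−0.24) = +1.30 V with n = 2.
At equilibrium E = 0, so log K = nE°cell / 0.0592 = (2)(+1.30) / 0.0592 = 43.9.

log K = 43.9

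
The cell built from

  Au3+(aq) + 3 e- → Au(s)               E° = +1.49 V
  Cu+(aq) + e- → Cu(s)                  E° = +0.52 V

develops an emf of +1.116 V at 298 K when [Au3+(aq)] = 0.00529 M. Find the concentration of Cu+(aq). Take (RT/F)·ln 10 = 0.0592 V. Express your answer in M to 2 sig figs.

Au³⁺/Au is the cathode (higher E°); E°cell = +1.49 − (+0.52) = +0.97 V with n = 3.
Rearranging E = E° − (0.0592/n)·log Q gives log Q = 3(+0.97 − (+1.116))/0.0592 = −7.399.
For Au3+(aq) + 3 Cu(s) → Au(s) + 3 Cu+(aq), the reaction quotient is Q = [Cu+(aq)]^3 / [Au3+(aq)].
Isolating [Cu+(aq)] in Q = 10^{−7.399} yields log [Cu+(aq)] = −3.225, i.e. 0.00060 M.

0.00060 M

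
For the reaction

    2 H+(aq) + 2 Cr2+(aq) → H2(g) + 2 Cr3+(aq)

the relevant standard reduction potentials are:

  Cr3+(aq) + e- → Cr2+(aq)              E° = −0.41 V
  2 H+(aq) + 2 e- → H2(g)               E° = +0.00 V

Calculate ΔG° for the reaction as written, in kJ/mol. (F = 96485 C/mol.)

In the reaction as written H+(aq) is reduced, so the 2H⁺/H₂ couple is the cathode and Cr³⁺/Cr²⁺ is the anode.
E°cell = +0.00 − (−0.41) = +0.41 V; balancing electrons gives n = 2.
ΔG° = −nFE°cell = −(2)(96485)(+0.41) J/mol = −79.1 kJ/mol.

−79.1 kJ/mol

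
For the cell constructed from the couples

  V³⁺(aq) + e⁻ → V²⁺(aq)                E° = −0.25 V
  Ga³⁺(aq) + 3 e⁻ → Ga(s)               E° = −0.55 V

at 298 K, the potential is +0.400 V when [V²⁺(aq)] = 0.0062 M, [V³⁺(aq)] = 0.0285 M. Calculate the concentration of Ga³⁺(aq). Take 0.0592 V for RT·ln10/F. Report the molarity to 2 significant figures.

With V³⁺/V²⁺ at the cathode and Ga³⁺/Ga at the anode, E°cell = −0.25 − (−0.55) = +0.30 V (n = 3).
Since E = E° − (0.0592/n)·log Q, log Q = n(E° − E)/0.0592 = −5.068.
Balancing electrons gives 3 V³⁺(aq) + Ga(s) → 3 V²⁺(aq) + Ga³⁺(aq); thus Q = ([V²⁺(aq)]^3·[Ga³⁺(aq)]) / [V³⁺(aq)]^3.
Substituting the known concentrations and solving, log [Ga³⁺(aq)] = −3.081 and [Ga³⁺(aq)] = 0.00083 M.

0.00083 M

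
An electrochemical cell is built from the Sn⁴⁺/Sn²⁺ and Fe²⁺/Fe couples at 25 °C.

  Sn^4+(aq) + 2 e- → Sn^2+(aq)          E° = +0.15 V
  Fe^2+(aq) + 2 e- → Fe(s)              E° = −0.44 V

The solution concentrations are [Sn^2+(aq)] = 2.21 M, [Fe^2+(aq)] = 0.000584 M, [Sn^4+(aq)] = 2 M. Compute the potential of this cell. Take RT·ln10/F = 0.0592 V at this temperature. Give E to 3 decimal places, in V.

+0.684 V

Sn⁴⁺/Sn²⁺ is reduced (cathode, E° = +0.15 V) and Fe²⁺/Fe is oxidized (anode).
E°cell = +0.15 − (−0.44) = +0.59 V, with n = 2 electrons transferred.
The balanced reaction is Sn^4+(aq) + Fe(s) → Sn^2+(aq) + Fe^2+(aq), so Q = ([Sn^2+(aq)]·[Fe^2+(aq)]) / [Sn^4+(aq)] = 0.000645 and log Q = −3.190.
Applying E = E° − (RT ln10/nF)·log Q gives +0.59 − (0.0592/2)(−3.190) = +0.684 V.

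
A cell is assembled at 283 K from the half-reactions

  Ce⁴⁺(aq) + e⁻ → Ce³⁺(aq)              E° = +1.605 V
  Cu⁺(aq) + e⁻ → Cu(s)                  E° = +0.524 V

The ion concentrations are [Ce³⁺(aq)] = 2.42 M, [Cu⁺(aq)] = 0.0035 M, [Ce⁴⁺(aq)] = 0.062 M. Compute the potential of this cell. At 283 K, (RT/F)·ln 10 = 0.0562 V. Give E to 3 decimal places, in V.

Since E°(Ce⁴⁺/Ce³⁺) > E°(Cu⁺/Cu), Ce⁴⁺/Ce³⁺ serves as the cathode.
E°cell = E°cat − E°an = +1.605 − (+0.524) = +1.081 V; n = 1.
For the overall reaction Ce⁴⁺(aq) + Cu(s) → Ce³⁺(aq) + Cu⁺(aq), Q = ([Ce³⁺(aq)]·[Cu⁺(aq)]) / [Ce⁴⁺(aq)] = 0.137, giving log Q = −0.865.
E = E° − (0.0562/n)·log Q = +1.081 − (0.0562/1)(−0.865) = +1.130 V.

+1.130 V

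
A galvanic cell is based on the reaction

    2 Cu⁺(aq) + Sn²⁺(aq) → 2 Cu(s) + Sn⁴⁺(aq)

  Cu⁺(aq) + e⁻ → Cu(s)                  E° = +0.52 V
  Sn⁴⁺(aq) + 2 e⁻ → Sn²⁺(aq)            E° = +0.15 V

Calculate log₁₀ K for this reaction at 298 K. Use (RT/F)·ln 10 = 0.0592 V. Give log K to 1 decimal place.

log K = 12.5

The Cu⁺/Cu couple is reduced (cathode); E°cell = +0.52 − (+0.15) = +0.37 V with n = 2.
At equilibrium E = 0, so log K = nE°cell / 0.0592 = (2)(+0.37) / 0.0592 = 12.5.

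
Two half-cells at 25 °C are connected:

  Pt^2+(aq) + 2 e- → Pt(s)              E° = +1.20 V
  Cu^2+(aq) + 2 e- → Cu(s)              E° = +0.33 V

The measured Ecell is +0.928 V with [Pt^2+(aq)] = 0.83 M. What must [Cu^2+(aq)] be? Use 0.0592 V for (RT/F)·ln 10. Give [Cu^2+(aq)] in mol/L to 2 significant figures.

0.0091 M

The Pt²⁺/Pt couple has the larger reduction potential, so it is the cathode: E°cell = +1.20 − (+0.33) = +0.87 V and n = 2.
Since E = E° − (0.0592/n)·log Q, log Q = n(E° − E)/0.0592 = −1.959.
For Pt^2+(aq) + Cu(s) → Pt(s) + Cu^2+(aq), the reaction quotient is Q = [Cu^2+(aq)] / [Pt^2+(aq)].
Substituting the known concentrations and solving, log [Cu^2+(aq)] = −2.040 and [Cu^2+(aq)] = 0.0091 M.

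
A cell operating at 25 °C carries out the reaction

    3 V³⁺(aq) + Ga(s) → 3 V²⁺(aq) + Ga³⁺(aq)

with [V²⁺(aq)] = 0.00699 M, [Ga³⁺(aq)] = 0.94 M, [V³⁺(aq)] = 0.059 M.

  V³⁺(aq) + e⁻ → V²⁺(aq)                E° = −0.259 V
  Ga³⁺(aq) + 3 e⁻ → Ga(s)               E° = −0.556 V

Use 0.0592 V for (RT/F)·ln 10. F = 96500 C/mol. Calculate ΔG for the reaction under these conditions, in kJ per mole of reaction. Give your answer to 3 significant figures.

−102 kJ/mol

The standard cell potential is −0.259 − (−0.556) = +0.297 V, with n = 3 electrons in the balanced equation.
The reaction quotient is ([V²⁺(aq)]^3·[Ga³⁺(aq)]) / [V³⁺(aq)]^3 = 0.00156; by Nernst, E = +0.297 − (0.0592/3)(−2.806) = +0.3524 V.
ΔG = −nFE = −(3)(96500)(+0.3524) J/mol = −102 kJ/mol.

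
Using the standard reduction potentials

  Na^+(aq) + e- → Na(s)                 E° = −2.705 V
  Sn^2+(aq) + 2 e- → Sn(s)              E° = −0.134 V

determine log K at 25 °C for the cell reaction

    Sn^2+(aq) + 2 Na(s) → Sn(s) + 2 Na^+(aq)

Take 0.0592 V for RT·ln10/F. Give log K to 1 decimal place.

log K = 86.9

The Sn²⁺/Sn couple is reduced (cathode); E°cell = −0.134 − (−2.705) = +2.571 V with n = 2.
At equilibrium E = 0, so log K = nE°cell / 0.0592 = (2)(+2.571) / 0.0592 = 86.9.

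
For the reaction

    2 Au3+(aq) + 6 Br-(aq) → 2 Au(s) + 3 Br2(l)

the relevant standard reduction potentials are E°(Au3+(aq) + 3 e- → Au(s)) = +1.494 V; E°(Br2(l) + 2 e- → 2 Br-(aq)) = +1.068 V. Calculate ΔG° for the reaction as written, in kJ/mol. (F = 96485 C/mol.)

−247 kJ/mol

In the reaction as written Au3+(aq) is reduced, so the Au³⁺/Au couple is the cathode and Br₂/Br⁻ is the anode.
E°cell = +1.494 − (+1.068) = +0.426 V; balancing electrons gives n = 6.
ΔG° = −nFE°cell = −(6)(96485)(+0.426) J/mol = −247 kJ/mol.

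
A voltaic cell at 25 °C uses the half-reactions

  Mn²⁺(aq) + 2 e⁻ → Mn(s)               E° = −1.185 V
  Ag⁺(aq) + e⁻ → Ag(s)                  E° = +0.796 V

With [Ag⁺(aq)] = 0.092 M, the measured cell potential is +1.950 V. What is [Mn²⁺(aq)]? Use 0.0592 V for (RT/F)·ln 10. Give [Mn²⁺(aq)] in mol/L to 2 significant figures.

Ag⁺/Ag is the cathode (higher E°); E°cell = +0.796 − (−1.185) = +1.981 V with n = 2.
Rearranging E = E° − (0.0592/n)·log Q gives log Q = 2(+1.981 − (+1.950))/0.0592 = 1.047.
Balancing electrons gives 2 Ag⁺(aq) + Mn(s) → 2 Ag(s) + Mn²⁺(aq); thus Q = [Mn²⁺(aq)] / [Ag⁺(aq)]^2.
Isolating [Mn²⁺(aq)] in Q = 10^{1.047} yields log [Mn²⁺(aq)] = −1.025, i.e. 0.094 M.

0.094 M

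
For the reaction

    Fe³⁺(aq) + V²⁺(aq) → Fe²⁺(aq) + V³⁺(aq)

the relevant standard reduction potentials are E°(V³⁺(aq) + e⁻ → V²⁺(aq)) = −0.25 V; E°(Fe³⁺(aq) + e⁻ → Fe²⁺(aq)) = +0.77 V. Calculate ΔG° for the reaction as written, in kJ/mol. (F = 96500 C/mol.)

In the reaction as written Fe³⁺(aq) is reduced, so the Fe³⁺/Fe²⁺ couple is the cathode and V³⁺/V²⁺ is the anode.
E°cell = +0.77 − (−0.25) = +1.02 V; balancing electrons gives n = 1.
ΔG° = −nFE°cell = −(1)(96500)(+1.02) J/mol = −98.4 kJ/mol.

−98.4 kJ/mol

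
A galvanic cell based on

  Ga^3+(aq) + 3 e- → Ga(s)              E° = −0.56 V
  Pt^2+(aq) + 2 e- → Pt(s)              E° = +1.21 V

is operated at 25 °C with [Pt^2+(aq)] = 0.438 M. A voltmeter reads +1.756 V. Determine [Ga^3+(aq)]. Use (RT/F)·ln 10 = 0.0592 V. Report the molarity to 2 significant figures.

With Pt²⁺/Pt at the cathode and Ga³⁺/Ga at the anode, E°cell = +1.21 − (−0.56) = +1.77 V (n = 6).
Since E = E° − (0.0592/n)·log Q, log Q = n(E° − E)/0.0592 = 1.419.
For 3 Pt^2+(aq) + 2 Ga(s) → 3 Pt(s) + 2 Ga^3+(aq), the reaction quotient is Q = [Ga^3+(aq)]^2 / [Pt^2+(aq)]^3.
Solving for the unknown gives log [Ga^3+(aq)] = 0.172, so [Ga^3+(aq)] ≈ 1.5 M.

1.5 M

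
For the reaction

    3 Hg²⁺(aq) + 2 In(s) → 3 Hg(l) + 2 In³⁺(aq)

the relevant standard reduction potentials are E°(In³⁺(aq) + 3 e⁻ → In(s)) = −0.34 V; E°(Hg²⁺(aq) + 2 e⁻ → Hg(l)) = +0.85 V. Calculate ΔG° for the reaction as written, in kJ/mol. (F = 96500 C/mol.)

In the reaction as written Hg²⁺(aq) is reduced, so the Hg²⁺/Hg couple is the cathode and In³⁺/In is the anode.
E°cell = +0.85 − (−0.34) = +1.19 V; balancing electrons gives n = 6.
ΔG° = −nFE°cell = −(6)(96500)(+1.19) J/mol = −689 kJ/mol.

−689 kJ/mol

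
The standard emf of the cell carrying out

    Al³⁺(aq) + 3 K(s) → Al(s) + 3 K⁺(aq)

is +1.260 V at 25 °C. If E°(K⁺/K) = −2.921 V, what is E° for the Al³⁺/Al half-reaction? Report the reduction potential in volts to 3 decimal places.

In the reaction as written the Al³⁺/Al couple is reduced (cathode) and K⁺/K is oxidized (anode), so E°cell = E°(Al³⁺/Al) − E°(K⁺/K).
E°(Al³⁺/Al) = E°cell + E°(anode) = +1.260 + (−2.921) = −1.661 V.

−1.661 V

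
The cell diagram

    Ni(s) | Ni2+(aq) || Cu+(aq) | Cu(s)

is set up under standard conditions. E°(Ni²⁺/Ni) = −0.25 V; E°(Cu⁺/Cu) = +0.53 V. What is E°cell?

+0.78 V

By convention the left-hand electrode in cell notation is the anode (oxidation) and the right-hand electrode is the cathode (reduction).
E°cell = E°(right) − E°(left) = +0.53 − (−0.25) = +0.78 V.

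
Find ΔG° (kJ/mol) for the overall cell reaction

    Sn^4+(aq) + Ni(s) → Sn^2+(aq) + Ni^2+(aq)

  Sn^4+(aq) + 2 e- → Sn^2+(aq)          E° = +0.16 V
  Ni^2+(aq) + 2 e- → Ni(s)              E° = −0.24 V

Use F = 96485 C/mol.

In the reaction as written Sn^4+(aq) is reduced, so the Sn⁴⁺/Sn²⁺ couple is the cathode and Ni²⁺/Ni is the anode.
E°cell = +0.16 − (−0.24) = +0.40 V; balancing electrons gives n = 2.
ΔG° = −nFE°cell = −(2)(96485)(+0.40) J/mol = −77.2 kJ/mol.

−77.2 kJ/mol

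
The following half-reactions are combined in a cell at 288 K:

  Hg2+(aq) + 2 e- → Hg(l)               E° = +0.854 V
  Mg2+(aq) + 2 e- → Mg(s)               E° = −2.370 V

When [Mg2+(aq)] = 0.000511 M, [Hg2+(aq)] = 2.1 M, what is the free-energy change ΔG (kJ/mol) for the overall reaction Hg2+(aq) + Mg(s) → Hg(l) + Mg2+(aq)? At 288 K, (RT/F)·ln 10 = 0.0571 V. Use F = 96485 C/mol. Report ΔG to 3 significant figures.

The standard cell potential is +0.854 − (−2.370) = +3.224 V, with n = 2 electrons in the balanced equation.
Q = [Mg2+(aq)] / [Hg2+(aq)] = 0.000243, so log Q = −3.614 and E = +3.224 − (0.0571/2)(−3.614) = +3.3272 V.
ΔG = −nFE = −(2)(96485)(+3.3272) J/mol = −642 kJ/mol.

−642 kJ/mol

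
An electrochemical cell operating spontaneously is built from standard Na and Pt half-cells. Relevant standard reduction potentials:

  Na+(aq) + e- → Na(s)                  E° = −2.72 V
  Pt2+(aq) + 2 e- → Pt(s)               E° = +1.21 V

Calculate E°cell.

The Pt²⁺/Pt couple has the higher E°, so Pt ion is reduced (cathode) and Na is oxidized (anode).
E°cell = E°(cathode) − E°(anode) = +1.21 − (−2.72) = +3.93 V.

+3.93 V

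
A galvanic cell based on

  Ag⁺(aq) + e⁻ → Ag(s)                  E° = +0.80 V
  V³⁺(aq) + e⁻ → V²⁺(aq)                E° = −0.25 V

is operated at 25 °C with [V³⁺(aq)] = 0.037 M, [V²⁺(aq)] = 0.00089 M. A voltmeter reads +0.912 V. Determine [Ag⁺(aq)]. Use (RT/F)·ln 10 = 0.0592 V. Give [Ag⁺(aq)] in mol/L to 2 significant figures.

Ag⁺/Ag is the cathode (higher E°); E°cell = +0.80 − (−0.25) = +1.05 V with n = 1.
From the Nernst equation, log Q = n(E° − E)/0.0592 = 1·(+1.05 − (+0.912))/0.0592 = 2.331.
The balanced reaction is Ag⁺(aq) + V²⁺(aq) → Ag(s) + V³⁺(aq), so Q = [V³⁺(aq)] / ([Ag⁺(aq)]·[V²⁺(aq)]).
Substituting the known concentrations and solving, log [Ag⁺(aq)] = −0.712 and [Ag⁺(aq)] = 0.19 M.

0.19 M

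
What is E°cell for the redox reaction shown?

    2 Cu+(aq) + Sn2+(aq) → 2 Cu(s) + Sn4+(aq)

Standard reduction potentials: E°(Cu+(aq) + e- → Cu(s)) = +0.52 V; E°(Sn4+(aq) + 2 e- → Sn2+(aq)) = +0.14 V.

Cu+(aq) gains electrons, so the Cu⁺/Cu couple is the cathode; the Sn⁴⁺/Sn²⁺ couple is the anode.
E°cell = E°(cathode) − E°(anode) = +0.52 − (+0.14) = +0.38 V.
The positive value indicates the reaction is spontaneous as written.

+0.38 V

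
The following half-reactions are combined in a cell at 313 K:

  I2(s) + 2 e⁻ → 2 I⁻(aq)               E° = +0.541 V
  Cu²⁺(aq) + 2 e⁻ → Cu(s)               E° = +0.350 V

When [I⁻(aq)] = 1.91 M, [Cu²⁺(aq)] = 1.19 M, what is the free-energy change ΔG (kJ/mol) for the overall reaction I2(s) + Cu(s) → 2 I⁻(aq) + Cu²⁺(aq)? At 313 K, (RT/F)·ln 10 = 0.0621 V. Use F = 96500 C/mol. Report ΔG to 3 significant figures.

−33.0 kJ/mol

The standard cell potential is +0.541 − (+0.350) = +0.191 V, with n = 2 electrons in the balanced equation.
Q = [I⁻(aq)]^2·[Cu²⁺(aq)] = 4.34, so log Q = 0.638 and E = +0.191 − (0.0621/2)(0.638) = +0.1712 V.
ΔG = −nFE = −(2)(96500)(+0.1712) J/mol = −33.0 kJ/mol.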